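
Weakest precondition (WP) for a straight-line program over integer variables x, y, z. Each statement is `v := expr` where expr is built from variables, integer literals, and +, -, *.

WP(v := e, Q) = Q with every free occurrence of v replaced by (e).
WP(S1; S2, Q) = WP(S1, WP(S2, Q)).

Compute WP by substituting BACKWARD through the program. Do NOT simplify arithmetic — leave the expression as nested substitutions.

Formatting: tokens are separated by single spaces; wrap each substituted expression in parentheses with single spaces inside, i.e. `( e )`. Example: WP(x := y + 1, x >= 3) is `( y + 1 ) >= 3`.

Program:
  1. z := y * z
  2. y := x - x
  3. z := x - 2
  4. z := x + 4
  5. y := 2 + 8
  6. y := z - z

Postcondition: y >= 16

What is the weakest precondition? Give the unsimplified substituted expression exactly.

Answer: ( ( x + 4 ) - ( x + 4 ) ) >= 16

Derivation:
post: y >= 16
stmt 6: y := z - z  -- replace 1 occurrence(s) of y with (z - z)
  => ( z - z ) >= 16
stmt 5: y := 2 + 8  -- replace 0 occurrence(s) of y with (2 + 8)
  => ( z - z ) >= 16
stmt 4: z := x + 4  -- replace 2 occurrence(s) of z with (x + 4)
  => ( ( x + 4 ) - ( x + 4 ) ) >= 16
stmt 3: z := x - 2  -- replace 0 occurrence(s) of z with (x - 2)
  => ( ( x + 4 ) - ( x + 4 ) ) >= 16
stmt 2: y := x - x  -- replace 0 occurrence(s) of y with (x - x)
  => ( ( x + 4 ) - ( x + 4 ) ) >= 16
stmt 1: z := y * z  -- replace 0 occurrence(s) of z with (y * z)
  => ( ( x + 4 ) - ( x + 4 ) ) >= 16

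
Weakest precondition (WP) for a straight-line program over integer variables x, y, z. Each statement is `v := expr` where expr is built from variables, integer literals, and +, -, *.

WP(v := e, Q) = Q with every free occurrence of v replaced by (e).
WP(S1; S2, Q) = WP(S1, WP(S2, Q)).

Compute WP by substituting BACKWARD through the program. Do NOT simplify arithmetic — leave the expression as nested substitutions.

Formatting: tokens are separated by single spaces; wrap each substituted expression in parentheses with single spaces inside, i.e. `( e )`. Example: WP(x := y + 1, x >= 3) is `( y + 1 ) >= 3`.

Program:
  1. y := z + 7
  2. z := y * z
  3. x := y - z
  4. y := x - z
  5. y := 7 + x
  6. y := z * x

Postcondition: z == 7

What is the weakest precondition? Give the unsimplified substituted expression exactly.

Answer: ( ( z + 7 ) * z ) == 7

Derivation:
post: z == 7
stmt 6: y := z * x  -- replace 0 occurrence(s) of y with (z * x)
  => z == 7
stmt 5: y := 7 + x  -- replace 0 occurrence(s) of y with (7 + x)
  => z == 7
stmt 4: y := x - z  -- replace 0 occurrence(s) of y with (x - z)
  => z == 7
stmt 3: x := y - z  -- replace 0 occurrence(s) of x with (y - z)
  => z == 7
stmt 2: z := y * z  -- replace 1 occurrence(s) of z with (y * z)
  => ( y * z ) == 7
stmt 1: y := z + 7  -- replace 1 occurrence(s) of y with (z + 7)
  => ( ( z + 7 ) * z ) == 7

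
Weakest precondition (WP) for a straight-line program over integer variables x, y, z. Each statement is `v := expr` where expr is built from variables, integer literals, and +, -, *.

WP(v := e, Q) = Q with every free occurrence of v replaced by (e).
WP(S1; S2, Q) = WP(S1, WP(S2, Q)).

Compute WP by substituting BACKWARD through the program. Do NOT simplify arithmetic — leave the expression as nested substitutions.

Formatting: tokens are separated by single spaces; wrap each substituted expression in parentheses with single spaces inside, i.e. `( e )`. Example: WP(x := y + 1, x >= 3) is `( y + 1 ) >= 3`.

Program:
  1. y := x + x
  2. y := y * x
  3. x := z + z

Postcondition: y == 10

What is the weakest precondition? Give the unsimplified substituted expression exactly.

Answer: ( ( x + x ) * x ) == 10

Derivation:
post: y == 10
stmt 3: x := z + z  -- replace 0 occurrence(s) of x with (z + z)
  => y == 10
stmt 2: y := y * x  -- replace 1 occurrence(s) of y with (y * x)
  => ( y * x ) == 10
stmt 1: y := x + x  -- replace 1 occurrence(s) of y with (x + x)
  => ( ( x + x ) * x ) == 10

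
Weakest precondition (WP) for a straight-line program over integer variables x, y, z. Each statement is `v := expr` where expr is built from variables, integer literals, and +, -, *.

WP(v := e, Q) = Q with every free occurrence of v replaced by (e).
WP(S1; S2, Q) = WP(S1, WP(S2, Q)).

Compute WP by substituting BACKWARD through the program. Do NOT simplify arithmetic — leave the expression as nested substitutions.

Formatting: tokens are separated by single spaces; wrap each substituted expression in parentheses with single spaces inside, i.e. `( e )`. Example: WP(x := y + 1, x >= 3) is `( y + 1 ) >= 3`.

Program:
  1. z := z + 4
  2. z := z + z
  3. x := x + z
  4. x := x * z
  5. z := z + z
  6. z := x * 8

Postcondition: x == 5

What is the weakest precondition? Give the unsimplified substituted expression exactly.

post: x == 5
stmt 6: z := x * 8  -- replace 0 occurrence(s) of z with (x * 8)
  => x == 5
stmt 5: z := z + z  -- replace 0 occurrence(s) of z with (z + z)
  => x == 5
stmt 4: x := x * z  -- replace 1 occurrence(s) of x with (x * z)
  => ( x * z ) == 5
stmt 3: x := x + z  -- replace 1 occurrence(s) of x with (x + z)
  => ( ( x + z ) * z ) == 5
stmt 2: z := z + z  -- replace 2 occurrence(s) of z with (z + z)
  => ( ( x + ( z + z ) ) * ( z + z ) ) == 5
stmt 1: z := z + 4  -- replace 4 occurrence(s) of z with (z + 4)
  => ( ( x + ( ( z + 4 ) + ( z + 4 ) ) ) * ( ( z + 4 ) + ( z + 4 ) ) ) == 5

Answer: ( ( x + ( ( z + 4 ) + ( z + 4 ) ) ) * ( ( z + 4 ) + ( z + 4 ) ) ) == 5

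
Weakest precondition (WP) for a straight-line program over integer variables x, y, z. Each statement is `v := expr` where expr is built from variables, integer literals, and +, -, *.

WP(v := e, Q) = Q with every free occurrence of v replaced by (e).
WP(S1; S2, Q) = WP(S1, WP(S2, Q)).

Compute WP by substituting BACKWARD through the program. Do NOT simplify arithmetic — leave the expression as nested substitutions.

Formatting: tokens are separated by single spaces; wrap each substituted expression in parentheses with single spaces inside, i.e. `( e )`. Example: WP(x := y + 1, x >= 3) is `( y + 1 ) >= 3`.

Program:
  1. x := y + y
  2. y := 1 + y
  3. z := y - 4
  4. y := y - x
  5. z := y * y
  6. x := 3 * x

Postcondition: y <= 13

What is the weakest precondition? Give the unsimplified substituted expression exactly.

post: y <= 13
stmt 6: x := 3 * x  -- replace 0 occurrence(s) of x with (3 * x)
  => y <= 13
stmt 5: z := y * y  -- replace 0 occurrence(s) of z with (y * y)
  => y <= 13
stmt 4: y := y - x  -- replace 1 occurrence(s) of y with (y - x)
  => ( y - x ) <= 13
stmt 3: z := y - 4  -- replace 0 occurrence(s) of z with (y - 4)
  => ( y - x ) <= 13
stmt 2: y := 1 + y  -- replace 1 occurrence(s) of y with (1 + y)
  => ( ( 1 + y ) - x ) <= 13
stmt 1: x := y + y  -- replace 1 occurrence(s) of x with (y + y)
  => ( ( 1 + y ) - ( y + y ) ) <= 13

Answer: ( ( 1 + y ) - ( y + y ) ) <= 13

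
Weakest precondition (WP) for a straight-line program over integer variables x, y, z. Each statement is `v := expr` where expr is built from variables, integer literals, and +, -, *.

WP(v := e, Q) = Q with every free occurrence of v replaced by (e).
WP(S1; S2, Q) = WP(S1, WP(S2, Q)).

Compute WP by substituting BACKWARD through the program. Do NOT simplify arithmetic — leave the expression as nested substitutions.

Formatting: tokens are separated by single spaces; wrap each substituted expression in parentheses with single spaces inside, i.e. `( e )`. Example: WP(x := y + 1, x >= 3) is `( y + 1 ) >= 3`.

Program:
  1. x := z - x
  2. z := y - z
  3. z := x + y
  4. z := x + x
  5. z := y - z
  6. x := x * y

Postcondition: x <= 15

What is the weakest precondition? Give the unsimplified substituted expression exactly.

post: x <= 15
stmt 6: x := x * y  -- replace 1 occurrence(s) of x with (x * y)
  => ( x * y ) <= 15
stmt 5: z := y - z  -- replace 0 occurrence(s) of z with (y - z)
  => ( x * y ) <= 15
stmt 4: z := x + x  -- replace 0 occurrence(s) of z with (x + x)
  => ( x * y ) <= 15
stmt 3: z := x + y  -- replace 0 occurrence(s) of z with (x + y)
  => ( x * y ) <= 15
stmt 2: z := y - z  -- replace 0 occurrence(s) of z with (y - z)
  => ( x * y ) <= 15
stmt 1: x := z - x  -- replace 1 occurrence(s) of x with (z - x)
  => ( ( z - x ) * y ) <= 15

Answer: ( ( z - x ) * y ) <= 15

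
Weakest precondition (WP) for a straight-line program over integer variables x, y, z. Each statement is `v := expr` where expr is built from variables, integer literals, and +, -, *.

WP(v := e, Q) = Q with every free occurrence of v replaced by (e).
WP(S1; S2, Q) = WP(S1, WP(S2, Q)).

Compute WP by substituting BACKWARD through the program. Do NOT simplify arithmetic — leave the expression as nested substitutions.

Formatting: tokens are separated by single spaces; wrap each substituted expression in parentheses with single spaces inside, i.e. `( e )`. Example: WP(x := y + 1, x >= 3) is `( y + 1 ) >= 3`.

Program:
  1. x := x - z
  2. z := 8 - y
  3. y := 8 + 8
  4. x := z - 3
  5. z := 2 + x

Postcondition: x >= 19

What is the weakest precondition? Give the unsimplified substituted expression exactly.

post: x >= 19
stmt 5: z := 2 + x  -- replace 0 occurrence(s) of z with (2 + x)
  => x >= 19
stmt 4: x := z - 3  -- replace 1 occurrence(s) of x with (z - 3)
  => ( z - 3 ) >= 19
stmt 3: y := 8 + 8  -- replace 0 occurrence(s) of y with (8 + 8)
  => ( z - 3 ) >= 19
stmt 2: z := 8 - y  -- replace 1 occurrence(s) of z with (8 - y)
  => ( ( 8 - y ) - 3 ) >= 19
stmt 1: x := x - z  -- replace 0 occurrence(s) of x with (x - z)
  => ( ( 8 - y ) - 3 ) >= 19

Answer: ( ( 8 - y ) - 3 ) >= 19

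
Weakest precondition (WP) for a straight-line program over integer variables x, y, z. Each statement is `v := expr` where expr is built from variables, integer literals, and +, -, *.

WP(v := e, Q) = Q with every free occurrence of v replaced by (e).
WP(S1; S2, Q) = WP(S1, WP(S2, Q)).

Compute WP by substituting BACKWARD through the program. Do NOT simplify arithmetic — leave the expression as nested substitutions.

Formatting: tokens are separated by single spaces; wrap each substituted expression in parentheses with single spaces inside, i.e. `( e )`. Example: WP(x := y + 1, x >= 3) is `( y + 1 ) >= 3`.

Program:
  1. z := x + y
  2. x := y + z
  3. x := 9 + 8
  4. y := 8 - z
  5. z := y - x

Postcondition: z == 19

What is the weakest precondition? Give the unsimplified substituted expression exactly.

post: z == 19
stmt 5: z := y - x  -- replace 1 occurrence(s) of z with (y - x)
  => ( y - x ) == 19
stmt 4: y := 8 - z  -- replace 1 occurrence(s) of y with (8 - z)
  => ( ( 8 - z ) - x ) == 19
stmt 3: x := 9 + 8  -- replace 1 occurrence(s) of x with (9 + 8)
  => ( ( 8 - z ) - ( 9 + 8 ) ) == 19
stmt 2: x := y + z  -- replace 0 occurrence(s) of x with (y + z)
  => ( ( 8 - z ) - ( 9 + 8 ) ) == 19
stmt 1: z := x + y  -- replace 1 occurrence(s) of z with (x + y)
  => ( ( 8 - ( x + y ) ) - ( 9 + 8 ) ) == 19

Answer: ( ( 8 - ( x + y ) ) - ( 9 + 8 ) ) == 19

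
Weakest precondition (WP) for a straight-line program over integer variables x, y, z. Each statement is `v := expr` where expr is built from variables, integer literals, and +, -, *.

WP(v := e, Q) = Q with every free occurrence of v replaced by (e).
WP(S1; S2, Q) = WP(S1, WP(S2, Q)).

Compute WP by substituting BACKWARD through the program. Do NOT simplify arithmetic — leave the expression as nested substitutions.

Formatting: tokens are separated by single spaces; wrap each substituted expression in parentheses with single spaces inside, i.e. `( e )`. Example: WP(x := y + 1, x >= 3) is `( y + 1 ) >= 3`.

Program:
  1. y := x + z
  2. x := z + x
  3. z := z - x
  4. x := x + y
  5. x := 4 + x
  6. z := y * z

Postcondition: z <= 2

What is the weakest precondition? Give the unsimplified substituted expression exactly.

post: z <= 2
stmt 6: z := y * z  -- replace 1 occurrence(s) of z with (y * z)
  => ( y * z ) <= 2
stmt 5: x := 4 + x  -- replace 0 occurrence(s) of x with (4 + x)
  => ( y * z ) <= 2
stmt 4: x := x + y  -- replace 0 occurrence(s) of x with (x + y)
  => ( y * z ) <= 2
stmt 3: z := z - x  -- replace 1 occurrence(s) of z with (z - x)
  => ( y * ( z - x ) ) <= 2
stmt 2: x := z + x  -- replace 1 occurrence(s) of x with (z + x)
  => ( y * ( z - ( z + x ) ) ) <= 2
stmt 1: y := x + z  -- replace 1 occurrence(s) of y with (x + z)
  => ( ( x + z ) * ( z - ( z + x ) ) ) <= 2

Answer: ( ( x + z ) * ( z - ( z + x ) ) ) <= 2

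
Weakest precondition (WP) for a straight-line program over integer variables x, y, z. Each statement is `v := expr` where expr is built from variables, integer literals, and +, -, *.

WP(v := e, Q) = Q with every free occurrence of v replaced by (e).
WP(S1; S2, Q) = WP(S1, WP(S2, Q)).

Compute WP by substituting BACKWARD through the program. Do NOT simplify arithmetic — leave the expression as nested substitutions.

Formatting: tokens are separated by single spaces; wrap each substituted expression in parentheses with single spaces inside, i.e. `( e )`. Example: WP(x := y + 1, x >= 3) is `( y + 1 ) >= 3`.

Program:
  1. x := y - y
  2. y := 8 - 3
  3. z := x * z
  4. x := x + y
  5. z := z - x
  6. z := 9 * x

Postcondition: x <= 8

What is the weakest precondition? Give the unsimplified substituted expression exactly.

post: x <= 8
stmt 6: z := 9 * x  -- replace 0 occurrence(s) of z with (9 * x)
  => x <= 8
stmt 5: z := z - x  -- replace 0 occurrence(s) of z with (z - x)
  => x <= 8
stmt 4: x := x + y  -- replace 1 occurrence(s) of x with (x + y)
  => ( x + y ) <= 8
stmt 3: z := x * z  -- replace 0 occurrence(s) of z with (x * z)
  => ( x + y ) <= 8
stmt 2: y := 8 - 3  -- replace 1 occurrence(s) of y with (8 - 3)
  => ( x + ( 8 - 3 ) ) <= 8
stmt 1: x := y - y  -- replace 1 occurrence(s) of x with (y - y)
  => ( ( y - y ) + ( 8 - 3 ) ) <= 8

Answer: ( ( y - y ) + ( 8 - 3 ) ) <= 8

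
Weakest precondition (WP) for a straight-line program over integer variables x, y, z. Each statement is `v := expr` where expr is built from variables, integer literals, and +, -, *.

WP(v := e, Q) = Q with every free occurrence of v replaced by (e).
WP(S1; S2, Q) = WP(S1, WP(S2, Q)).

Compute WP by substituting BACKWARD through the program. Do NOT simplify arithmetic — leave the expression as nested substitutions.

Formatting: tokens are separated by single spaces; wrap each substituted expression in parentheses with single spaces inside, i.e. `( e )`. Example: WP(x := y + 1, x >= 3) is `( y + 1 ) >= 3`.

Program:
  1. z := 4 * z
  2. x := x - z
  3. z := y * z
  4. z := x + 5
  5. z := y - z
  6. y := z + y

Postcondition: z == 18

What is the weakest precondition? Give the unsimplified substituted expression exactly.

post: z == 18
stmt 6: y := z + y  -- replace 0 occurrence(s) of y with (z + y)
  => z == 18
stmt 5: z := y - z  -- replace 1 occurrence(s) of z with (y - z)
  => ( y - z ) == 18
stmt 4: z := x + 5  -- replace 1 occurrence(s) of z with (x + 5)
  => ( y - ( x + 5 ) ) == 18
stmt 3: z := y * z  -- replace 0 occurrence(s) of z with (y * z)
  => ( y - ( x + 5 ) ) == 18
stmt 2: x := x - z  -- replace 1 occurrence(s) of x with (x - z)
  => ( y - ( ( x - z ) + 5 ) ) == 18
stmt 1: z := 4 * z  -- replace 1 occurrence(s) of z with (4 * z)
  => ( y - ( ( x - ( 4 * z ) ) + 5 ) ) == 18

Answer: ( y - ( ( x - ( 4 * z ) ) + 5 ) ) == 18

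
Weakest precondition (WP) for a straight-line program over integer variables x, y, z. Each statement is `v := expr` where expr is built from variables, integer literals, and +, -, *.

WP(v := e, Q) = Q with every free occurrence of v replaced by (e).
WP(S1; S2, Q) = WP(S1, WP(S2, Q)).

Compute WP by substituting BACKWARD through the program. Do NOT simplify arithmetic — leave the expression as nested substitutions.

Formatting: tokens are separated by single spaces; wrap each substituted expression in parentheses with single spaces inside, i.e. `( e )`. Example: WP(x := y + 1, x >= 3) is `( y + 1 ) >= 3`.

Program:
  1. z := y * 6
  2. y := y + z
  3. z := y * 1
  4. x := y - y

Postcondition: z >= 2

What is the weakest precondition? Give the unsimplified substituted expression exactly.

post: z >= 2
stmt 4: x := y - y  -- replace 0 occurrence(s) of x with (y - y)
  => z >= 2
stmt 3: z := y * 1  -- replace 1 occurrence(s) of z with (y * 1)
  => ( y * 1 ) >= 2
stmt 2: y := y + z  -- replace 1 occurrence(s) of y with (y + z)
  => ( ( y + z ) * 1 ) >= 2
stmt 1: z := y * 6  -- replace 1 occurrence(s) of z with (y * 6)
  => ( ( y + ( y * 6 ) ) * 1 ) >= 2

Answer: ( ( y + ( y * 6 ) ) * 1 ) >= 2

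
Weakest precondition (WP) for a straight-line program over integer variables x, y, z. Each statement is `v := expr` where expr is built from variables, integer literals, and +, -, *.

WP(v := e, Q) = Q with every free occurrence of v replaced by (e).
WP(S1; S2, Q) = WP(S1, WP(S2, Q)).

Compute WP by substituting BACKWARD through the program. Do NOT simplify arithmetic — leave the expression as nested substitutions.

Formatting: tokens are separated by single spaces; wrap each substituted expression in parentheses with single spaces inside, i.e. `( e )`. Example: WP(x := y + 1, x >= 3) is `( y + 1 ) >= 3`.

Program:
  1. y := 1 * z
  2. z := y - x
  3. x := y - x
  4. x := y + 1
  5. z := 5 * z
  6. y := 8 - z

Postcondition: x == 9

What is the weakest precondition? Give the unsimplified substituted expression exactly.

Answer: ( ( 1 * z ) + 1 ) == 9

Derivation:
post: x == 9
stmt 6: y := 8 - z  -- replace 0 occurrence(s) of y with (8 - z)
  => x == 9
stmt 5: z := 5 * z  -- replace 0 occurrence(s) of z with (5 * z)
  => x == 9
stmt 4: x := y + 1  -- replace 1 occurrence(s) of x with (y + 1)
  => ( y + 1 ) == 9
stmt 3: x := y - x  -- replace 0 occurrence(s) of x with (y - x)
  => ( y + 1 ) == 9
stmt 2: z := y - x  -- replace 0 occurrence(s) of z with (y - x)
  => ( y + 1 ) == 9
stmt 1: y := 1 * z  -- replace 1 occurrence(s) of y with (1 * z)
  => ( ( 1 * z ) + 1 ) == 9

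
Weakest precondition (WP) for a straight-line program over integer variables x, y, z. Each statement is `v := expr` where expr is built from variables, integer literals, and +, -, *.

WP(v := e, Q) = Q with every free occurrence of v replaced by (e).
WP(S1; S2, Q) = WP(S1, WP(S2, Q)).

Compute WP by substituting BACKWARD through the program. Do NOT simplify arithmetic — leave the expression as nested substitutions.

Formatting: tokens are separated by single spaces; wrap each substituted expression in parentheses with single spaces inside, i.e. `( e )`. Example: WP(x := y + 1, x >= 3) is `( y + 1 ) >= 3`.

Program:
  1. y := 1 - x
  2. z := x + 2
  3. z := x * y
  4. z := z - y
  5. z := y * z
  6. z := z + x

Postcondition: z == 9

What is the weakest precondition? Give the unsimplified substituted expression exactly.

Answer: ( ( ( 1 - x ) * ( ( x * ( 1 - x ) ) - ( 1 - x ) ) ) + x ) == 9

Derivation:
post: z == 9
stmt 6: z := z + x  -- replace 1 occurrence(s) of z with (z + x)
  => ( z + x ) == 9
stmt 5: z := y * z  -- replace 1 occurrence(s) of z with (y * z)
  => ( ( y * z ) + x ) == 9
stmt 4: z := z - y  -- replace 1 occurrence(s) of z with (z - y)
  => ( ( y * ( z - y ) ) + x ) == 9
stmt 3: z := x * y  -- replace 1 occurrence(s) of z with (x * y)
  => ( ( y * ( ( x * y ) - y ) ) + x ) == 9
stmt 2: z := x + 2  -- replace 0 occurrence(s) of z with (x + 2)
  => ( ( y * ( ( x * y ) - y ) ) + x ) == 9
stmt 1: y := 1 - x  -- replace 3 occurrence(s) of y with (1 - x)
  => ( ( ( 1 - x ) * ( ( x * ( 1 - x ) ) - ( 1 - x ) ) ) + x ) == 9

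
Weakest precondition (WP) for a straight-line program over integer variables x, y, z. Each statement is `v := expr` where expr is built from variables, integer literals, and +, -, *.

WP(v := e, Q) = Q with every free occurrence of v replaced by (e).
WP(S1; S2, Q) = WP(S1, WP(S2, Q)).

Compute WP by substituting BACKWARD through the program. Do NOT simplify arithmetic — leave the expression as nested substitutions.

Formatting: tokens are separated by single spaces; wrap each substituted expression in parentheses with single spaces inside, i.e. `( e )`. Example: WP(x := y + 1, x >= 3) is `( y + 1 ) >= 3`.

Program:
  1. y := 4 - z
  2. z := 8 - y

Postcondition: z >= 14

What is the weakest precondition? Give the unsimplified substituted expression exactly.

Answer: ( 8 - ( 4 - z ) ) >= 14

Derivation:
post: z >= 14
stmt 2: z := 8 - y  -- replace 1 occurrence(s) of z with (8 - y)
  => ( 8 - y ) >= 14
stmt 1: y := 4 - z  -- replace 1 occurrence(s) of y with (4 - z)
  => ( 8 - ( 4 - z ) ) >= 14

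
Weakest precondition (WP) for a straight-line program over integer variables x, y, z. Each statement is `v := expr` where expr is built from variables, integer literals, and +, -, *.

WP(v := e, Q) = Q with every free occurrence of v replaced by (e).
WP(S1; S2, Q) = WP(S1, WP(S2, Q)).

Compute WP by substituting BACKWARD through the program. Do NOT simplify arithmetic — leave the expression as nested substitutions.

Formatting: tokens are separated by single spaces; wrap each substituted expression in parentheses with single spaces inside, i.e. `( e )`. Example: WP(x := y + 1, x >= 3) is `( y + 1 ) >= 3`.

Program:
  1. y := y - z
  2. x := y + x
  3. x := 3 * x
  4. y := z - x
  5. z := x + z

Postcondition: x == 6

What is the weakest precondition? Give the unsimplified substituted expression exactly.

Answer: ( 3 * ( ( y - z ) + x ) ) == 6

Derivation:
post: x == 6
stmt 5: z := x + z  -- replace 0 occurrence(s) of z with (x + z)
  => x == 6
stmt 4: y := z - x  -- replace 0 occurrence(s) of y with (z - x)
  => x == 6
stmt 3: x := 3 * x  -- replace 1 occurrence(s) of x with (3 * x)
  => ( 3 * x ) == 6
stmt 2: x := y + x  -- replace 1 occurrence(s) of x with (y + x)
  => ( 3 * ( y + x ) ) == 6
stmt 1: y := y - z  -- replace 1 occurrence(s) of y with (y - z)
  => ( 3 * ( ( y - z ) + x ) ) == 6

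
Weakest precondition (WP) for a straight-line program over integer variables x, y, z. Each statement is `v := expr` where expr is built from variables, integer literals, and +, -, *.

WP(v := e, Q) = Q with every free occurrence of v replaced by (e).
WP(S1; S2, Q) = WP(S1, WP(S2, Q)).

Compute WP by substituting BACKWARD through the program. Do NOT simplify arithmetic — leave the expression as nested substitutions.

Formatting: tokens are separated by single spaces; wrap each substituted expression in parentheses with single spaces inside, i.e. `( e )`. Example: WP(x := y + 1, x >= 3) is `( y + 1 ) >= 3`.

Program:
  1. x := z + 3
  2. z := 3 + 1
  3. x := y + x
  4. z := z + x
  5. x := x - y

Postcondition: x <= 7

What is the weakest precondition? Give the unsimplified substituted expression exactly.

post: x <= 7
stmt 5: x := x - y  -- replace 1 occurrence(s) of x with (x - y)
  => ( x - y ) <= 7
stmt 4: z := z + x  -- replace 0 occurrence(s) of z with (z + x)
  => ( x - y ) <= 7
stmt 3: x := y + x  -- replace 1 occurrence(s) of x with (y + x)
  => ( ( y + x ) - y ) <= 7
stmt 2: z := 3 + 1  -- replace 0 occurrence(s) of z with (3 + 1)
  => ( ( y + x ) - y ) <= 7
stmt 1: x := z + 3  -- replace 1 occurrence(s) of x with (z + 3)
  => ( ( y + ( z + 3 ) ) - y ) <= 7

Answer: ( ( y + ( z + 3 ) ) - y ) <= 7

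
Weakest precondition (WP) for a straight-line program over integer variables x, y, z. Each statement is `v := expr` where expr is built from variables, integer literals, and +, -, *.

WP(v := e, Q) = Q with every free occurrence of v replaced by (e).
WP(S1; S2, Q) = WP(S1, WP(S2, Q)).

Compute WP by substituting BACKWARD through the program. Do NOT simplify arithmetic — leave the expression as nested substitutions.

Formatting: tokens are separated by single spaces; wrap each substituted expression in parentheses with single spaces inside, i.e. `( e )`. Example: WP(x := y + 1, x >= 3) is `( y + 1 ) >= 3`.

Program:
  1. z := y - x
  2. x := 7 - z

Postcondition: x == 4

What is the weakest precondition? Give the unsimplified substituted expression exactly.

post: x == 4
stmt 2: x := 7 - z  -- replace 1 occurrence(s) of x with (7 - z)
  => ( 7 - z ) == 4
stmt 1: z := y - x  -- replace 1 occurrence(s) of z with (y - x)
  => ( 7 - ( y - x ) ) == 4

Answer: ( 7 - ( y - x ) ) == 4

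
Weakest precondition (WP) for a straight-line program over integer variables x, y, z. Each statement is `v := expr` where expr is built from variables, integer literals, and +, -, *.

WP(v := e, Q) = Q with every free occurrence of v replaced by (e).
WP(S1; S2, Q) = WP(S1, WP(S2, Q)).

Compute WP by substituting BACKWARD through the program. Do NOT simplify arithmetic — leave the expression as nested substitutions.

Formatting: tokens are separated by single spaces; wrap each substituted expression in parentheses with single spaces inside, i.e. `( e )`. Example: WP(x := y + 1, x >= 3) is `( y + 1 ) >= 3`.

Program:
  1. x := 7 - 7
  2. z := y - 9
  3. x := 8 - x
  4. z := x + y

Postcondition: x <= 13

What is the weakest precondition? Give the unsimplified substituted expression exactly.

post: x <= 13
stmt 4: z := x + y  -- replace 0 occurrence(s) of z with (x + y)
  => x <= 13
stmt 3: x := 8 - x  -- replace 1 occurrence(s) of x with (8 - x)
  => ( 8 - x ) <= 13
stmt 2: z := y - 9  -- replace 0 occurrence(s) of z with (y - 9)
  => ( 8 - x ) <= 13
stmt 1: x := 7 - 7  -- replace 1 occurrence(s) of x with (7 - 7)
  => ( 8 - ( 7 - 7 ) ) <= 13

Answer: ( 8 - ( 7 - 7 ) ) <= 13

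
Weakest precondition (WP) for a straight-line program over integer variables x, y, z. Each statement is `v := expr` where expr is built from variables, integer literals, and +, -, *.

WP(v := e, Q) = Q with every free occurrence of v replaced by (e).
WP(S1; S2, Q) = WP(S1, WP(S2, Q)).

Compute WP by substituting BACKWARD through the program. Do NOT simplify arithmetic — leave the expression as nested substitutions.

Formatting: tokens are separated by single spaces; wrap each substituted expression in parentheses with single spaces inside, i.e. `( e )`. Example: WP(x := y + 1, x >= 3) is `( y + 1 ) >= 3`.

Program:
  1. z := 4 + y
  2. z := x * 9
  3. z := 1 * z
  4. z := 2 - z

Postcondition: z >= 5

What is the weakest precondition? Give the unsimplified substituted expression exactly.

post: z >= 5
stmt 4: z := 2 - z  -- replace 1 occurrence(s) of z with (2 - z)
  => ( 2 - z ) >= 5
stmt 3: z := 1 * z  -- replace 1 occurrence(s) of z with (1 * z)
  => ( 2 - ( 1 * z ) ) >= 5
stmt 2: z := x * 9  -- replace 1 occurrence(s) of z with (x * 9)
  => ( 2 - ( 1 * ( x * 9 ) ) ) >= 5
stmt 1: z := 4 + y  -- replace 0 occurrence(s) of z with (4 + y)
  => ( 2 - ( 1 * ( x * 9 ) ) ) >= 5

Answer: ( 2 - ( 1 * ( x * 9 ) ) ) >= 5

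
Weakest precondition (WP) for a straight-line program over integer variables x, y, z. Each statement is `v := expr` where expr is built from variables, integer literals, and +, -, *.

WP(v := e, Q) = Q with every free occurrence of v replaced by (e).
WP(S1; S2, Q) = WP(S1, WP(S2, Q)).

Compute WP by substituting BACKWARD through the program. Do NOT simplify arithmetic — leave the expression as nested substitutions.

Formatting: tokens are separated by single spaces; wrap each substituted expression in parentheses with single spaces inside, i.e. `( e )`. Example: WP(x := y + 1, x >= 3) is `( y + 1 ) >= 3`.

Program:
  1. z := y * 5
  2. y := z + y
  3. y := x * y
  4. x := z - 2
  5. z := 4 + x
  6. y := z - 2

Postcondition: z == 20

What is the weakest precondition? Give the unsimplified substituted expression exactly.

post: z == 20
stmt 6: y := z - 2  -- replace 0 occurrence(s) of y with (z - 2)
  => z == 20
stmt 5: z := 4 + x  -- replace 1 occurrence(s) of z with (4 + x)
  => ( 4 + x ) == 20
stmt 4: x := z - 2  -- replace 1 occurrence(s) of x with (z - 2)
  => ( 4 + ( z - 2 ) ) == 20
stmt 3: y := x * y  -- replace 0 occurrence(s) of y with (x * y)
  => ( 4 + ( z - 2 ) ) == 20
stmt 2: y := z + y  -- replace 0 occurrence(s) of y with (z + y)
  => ( 4 + ( z - 2 ) ) == 20
stmt 1: z := y * 5  -- replace 1 occurrence(s) of z with (y * 5)
  => ( 4 + ( ( y * 5 ) - 2 ) ) == 20

Answer: ( 4 + ( ( y * 5 ) - 2 ) ) == 20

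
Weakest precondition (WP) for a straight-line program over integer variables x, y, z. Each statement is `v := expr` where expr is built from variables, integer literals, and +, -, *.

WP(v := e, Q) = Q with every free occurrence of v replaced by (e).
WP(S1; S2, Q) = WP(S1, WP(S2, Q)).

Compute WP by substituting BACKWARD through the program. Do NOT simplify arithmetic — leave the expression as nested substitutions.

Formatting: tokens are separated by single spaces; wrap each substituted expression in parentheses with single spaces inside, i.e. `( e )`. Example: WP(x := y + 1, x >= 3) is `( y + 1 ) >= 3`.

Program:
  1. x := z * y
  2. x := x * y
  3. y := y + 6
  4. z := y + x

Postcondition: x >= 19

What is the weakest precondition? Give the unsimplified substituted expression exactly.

Answer: ( ( z * y ) * y ) >= 19

Derivation:
post: x >= 19
stmt 4: z := y + x  -- replace 0 occurrence(s) of z with (y + x)
  => x >= 19
stmt 3: y := y + 6  -- replace 0 occurrence(s) of y with (y + 6)
  => x >= 19
stmt 2: x := x * y  -- replace 1 occurrence(s) of x with (x * y)
  => ( x * y ) >= 19
stmt 1: x := z * y  -- replace 1 occurrence(s) of x with (z * y)
  => ( ( z * y ) * y ) >= 19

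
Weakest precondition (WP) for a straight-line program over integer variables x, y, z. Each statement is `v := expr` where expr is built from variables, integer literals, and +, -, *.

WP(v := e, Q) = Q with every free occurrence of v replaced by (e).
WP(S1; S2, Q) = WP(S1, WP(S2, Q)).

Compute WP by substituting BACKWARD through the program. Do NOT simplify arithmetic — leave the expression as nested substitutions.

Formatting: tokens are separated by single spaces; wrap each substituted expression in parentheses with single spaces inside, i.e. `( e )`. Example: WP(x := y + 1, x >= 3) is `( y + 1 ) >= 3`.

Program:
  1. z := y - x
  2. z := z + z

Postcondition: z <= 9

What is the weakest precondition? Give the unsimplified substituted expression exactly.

Answer: ( ( y - x ) + ( y - x ) ) <= 9

Derivation:
post: z <= 9
stmt 2: z := z + z  -- replace 1 occurrence(s) of z with (z + z)
  => ( z + z ) <= 9
stmt 1: z := y - x  -- replace 2 occurrence(s) of z with (y - x)
  => ( ( y - x ) + ( y - x ) ) <= 9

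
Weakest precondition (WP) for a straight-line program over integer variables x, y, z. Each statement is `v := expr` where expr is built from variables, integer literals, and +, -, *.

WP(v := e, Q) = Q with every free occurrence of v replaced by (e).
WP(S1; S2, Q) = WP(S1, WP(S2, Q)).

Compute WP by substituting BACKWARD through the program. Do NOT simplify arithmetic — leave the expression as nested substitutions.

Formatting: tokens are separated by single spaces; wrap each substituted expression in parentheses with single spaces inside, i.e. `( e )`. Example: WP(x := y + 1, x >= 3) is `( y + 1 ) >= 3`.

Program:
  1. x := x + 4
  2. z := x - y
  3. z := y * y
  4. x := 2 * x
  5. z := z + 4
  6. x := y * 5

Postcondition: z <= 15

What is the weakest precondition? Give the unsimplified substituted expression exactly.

post: z <= 15
stmt 6: x := y * 5  -- replace 0 occurrence(s) of x with (y * 5)
  => z <= 15
stmt 5: z := z + 4  -- replace 1 occurrence(s) of z with (z + 4)
  => ( z + 4 ) <= 15
stmt 4: x := 2 * x  -- replace 0 occurrence(s) of x with (2 * x)
  => ( z + 4 ) <= 15
stmt 3: z := y * y  -- replace 1 occurrence(s) of z with (y * y)
  => ( ( y * y ) + 4 ) <= 15
stmt 2: z := x - y  -- replace 0 occurrence(s) of z with (x - y)
  => ( ( y * y ) + 4 ) <= 15
stmt 1: x := x + 4  -- replace 0 occurrence(s) of x with (x + 4)
  => ( ( y * y ) + 4 ) <= 15

Answer: ( ( y * y ) + 4 ) <= 15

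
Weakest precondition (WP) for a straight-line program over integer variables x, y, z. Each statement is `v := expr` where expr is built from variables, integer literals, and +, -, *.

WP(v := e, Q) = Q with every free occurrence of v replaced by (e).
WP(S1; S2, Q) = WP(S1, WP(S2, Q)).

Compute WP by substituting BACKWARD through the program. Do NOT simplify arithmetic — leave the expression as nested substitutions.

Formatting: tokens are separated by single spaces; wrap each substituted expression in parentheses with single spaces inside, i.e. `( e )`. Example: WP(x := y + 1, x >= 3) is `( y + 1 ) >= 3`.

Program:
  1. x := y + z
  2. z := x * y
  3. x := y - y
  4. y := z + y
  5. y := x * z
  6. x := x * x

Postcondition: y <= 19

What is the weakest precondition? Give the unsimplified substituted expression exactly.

post: y <= 19
stmt 6: x := x * x  -- replace 0 occurrence(s) of x with (x * x)
  => y <= 19
stmt 5: y := x * z  -- replace 1 occurrence(s) of y with (x * z)
  => ( x * z ) <= 19
stmt 4: y := z + y  -- replace 0 occurrence(s) of y with (z + y)
  => ( x * z ) <= 19
stmt 3: x := y - y  -- replace 1 occurrence(s) of x with (y - y)
  => ( ( y - y ) * z ) <= 19
stmt 2: z := x * y  -- replace 1 occurrence(s) of z with (x * y)
  => ( ( y - y ) * ( x * y ) ) <= 19
stmt 1: x := y + z  -- replace 1 occurrence(s) of x with (y + z)
  => ( ( y - y ) * ( ( y + z ) * y ) ) <= 19

Answer: ( ( y - y ) * ( ( y + z ) * y ) ) <= 19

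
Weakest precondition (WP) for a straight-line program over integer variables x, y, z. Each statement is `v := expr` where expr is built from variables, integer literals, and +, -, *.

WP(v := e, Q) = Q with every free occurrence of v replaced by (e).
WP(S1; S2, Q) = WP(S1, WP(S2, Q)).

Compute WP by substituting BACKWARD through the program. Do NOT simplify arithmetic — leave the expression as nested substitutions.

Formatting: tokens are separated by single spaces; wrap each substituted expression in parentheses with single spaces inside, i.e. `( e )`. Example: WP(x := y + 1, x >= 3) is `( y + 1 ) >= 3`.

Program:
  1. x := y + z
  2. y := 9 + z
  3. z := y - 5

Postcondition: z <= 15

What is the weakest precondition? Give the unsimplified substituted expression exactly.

post: z <= 15
stmt 3: z := y - 5  -- replace 1 occurrence(s) of z with (y - 5)
  => ( y - 5 ) <= 15
stmt 2: y := 9 + z  -- replace 1 occurrence(s) of y with (9 + z)
  => ( ( 9 + z ) - 5 ) <= 15
stmt 1: x := y + z  -- replace 0 occurrence(s) of x with (y + z)
  => ( ( 9 + z ) - 5 ) <= 15

Answer: ( ( 9 + z ) - 5 ) <= 15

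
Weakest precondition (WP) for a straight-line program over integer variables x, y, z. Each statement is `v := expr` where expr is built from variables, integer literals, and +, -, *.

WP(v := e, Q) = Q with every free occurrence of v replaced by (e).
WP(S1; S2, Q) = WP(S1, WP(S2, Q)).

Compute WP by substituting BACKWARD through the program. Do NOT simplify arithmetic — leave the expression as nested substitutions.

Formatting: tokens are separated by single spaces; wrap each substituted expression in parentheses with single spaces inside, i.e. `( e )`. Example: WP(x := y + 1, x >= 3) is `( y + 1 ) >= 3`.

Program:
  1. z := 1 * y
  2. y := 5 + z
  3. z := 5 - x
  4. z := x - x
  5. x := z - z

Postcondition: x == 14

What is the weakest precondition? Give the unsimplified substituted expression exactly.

post: x == 14
stmt 5: x := z - z  -- replace 1 occurrence(s) of x with (z - z)
  => ( z - z ) == 14
stmt 4: z := x - x  -- replace 2 occurrence(s) of z with (x - x)
  => ( ( x - x ) - ( x - x ) ) == 14
stmt 3: z := 5 - x  -- replace 0 occurrence(s) of z with (5 - x)
  => ( ( x - x ) - ( x - x ) ) == 14
stmt 2: y := 5 + z  -- replace 0 occurrence(s) of y with (5 + z)
  => ( ( x - x ) - ( x - x ) ) == 14
stmt 1: z := 1 * y  -- replace 0 occurrence(s) of z with (1 * y)
  => ( ( x - x ) - ( x - x ) ) == 14

Answer: ( ( x - x ) - ( x - x ) ) == 14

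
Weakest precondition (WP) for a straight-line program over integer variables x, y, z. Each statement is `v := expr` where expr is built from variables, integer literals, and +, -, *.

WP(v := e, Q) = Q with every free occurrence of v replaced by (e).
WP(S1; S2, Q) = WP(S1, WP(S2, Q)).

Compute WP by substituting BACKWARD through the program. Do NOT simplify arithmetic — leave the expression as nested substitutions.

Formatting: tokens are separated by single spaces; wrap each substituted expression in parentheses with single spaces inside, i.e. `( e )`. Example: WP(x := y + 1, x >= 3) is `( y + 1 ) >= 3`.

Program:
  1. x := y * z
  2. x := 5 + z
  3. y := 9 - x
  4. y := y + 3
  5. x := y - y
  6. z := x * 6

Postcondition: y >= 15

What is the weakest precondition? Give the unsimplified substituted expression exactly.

post: y >= 15
stmt 6: z := x * 6  -- replace 0 occurrence(s) of z with (x * 6)
  => y >= 15
stmt 5: x := y - y  -- replace 0 occurrence(s) of x with (y - y)
  => y >= 15
stmt 4: y := y + 3  -- replace 1 occurrence(s) of y with (y + 3)
  => ( y + 3 ) >= 15
stmt 3: y := 9 - x  -- replace 1 occurrence(s) of y with (9 - x)
  => ( ( 9 - x ) + 3 ) >= 15
stmt 2: x := 5 + z  -- replace 1 occurrence(s) of x with (5 + z)
  => ( ( 9 - ( 5 + z ) ) + 3 ) >= 15
stmt 1: x := y * z  -- replace 0 occurrence(s) of x with (y * z)
  => ( ( 9 - ( 5 + z ) ) + 3 ) >= 15

Answer: ( ( 9 - ( 5 + z ) ) + 3 ) >= 15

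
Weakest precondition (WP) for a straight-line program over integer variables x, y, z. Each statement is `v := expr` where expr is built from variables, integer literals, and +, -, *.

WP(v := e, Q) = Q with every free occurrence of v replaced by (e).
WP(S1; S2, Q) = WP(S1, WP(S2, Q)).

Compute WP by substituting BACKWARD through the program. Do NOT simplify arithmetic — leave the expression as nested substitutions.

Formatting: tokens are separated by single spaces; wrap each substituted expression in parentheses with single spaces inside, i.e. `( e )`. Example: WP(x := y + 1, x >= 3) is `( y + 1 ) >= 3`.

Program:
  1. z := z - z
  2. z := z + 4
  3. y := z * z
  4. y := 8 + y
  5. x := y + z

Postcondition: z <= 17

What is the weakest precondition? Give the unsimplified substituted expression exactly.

post: z <= 17
stmt 5: x := y + z  -- replace 0 occurrence(s) of x with (y + z)
  => z <= 17
stmt 4: y := 8 + y  -- replace 0 occurrence(s) of y with (8 + y)
  => z <= 17
stmt 3: y := z * z  -- replace 0 occurrence(s) of y with (z * z)
  => z <= 17
stmt 2: z := z + 4  -- replace 1 occurrence(s) of z with (z + 4)
  => ( z + 4 ) <= 17
stmt 1: z := z - z  -- replace 1 occurrence(s) of z with (z - z)
  => ( ( z - z ) + 4 ) <= 17

Answer: ( ( z - z ) + 4 ) <= 17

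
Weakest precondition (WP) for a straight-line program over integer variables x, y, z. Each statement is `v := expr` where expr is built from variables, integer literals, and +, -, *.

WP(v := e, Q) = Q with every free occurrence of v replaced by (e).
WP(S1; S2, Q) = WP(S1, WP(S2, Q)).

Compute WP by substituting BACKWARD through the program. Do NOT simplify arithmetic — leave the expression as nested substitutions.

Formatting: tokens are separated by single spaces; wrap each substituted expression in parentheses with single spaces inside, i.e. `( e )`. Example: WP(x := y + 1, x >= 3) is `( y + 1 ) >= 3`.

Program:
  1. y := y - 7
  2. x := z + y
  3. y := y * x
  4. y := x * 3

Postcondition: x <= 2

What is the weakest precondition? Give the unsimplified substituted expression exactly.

post: x <= 2
stmt 4: y := x * 3  -- replace 0 occurrence(s) of y with (x * 3)
  => x <= 2
stmt 3: y := y * x  -- replace 0 occurrence(s) of y with (y * x)
  => x <= 2
stmt 2: x := z + y  -- replace 1 occurrence(s) of x with (z + y)
  => ( z + y ) <= 2
stmt 1: y := y - 7  -- replace 1 occurrence(s) of y with (y - 7)
  => ( z + ( y - 7 ) ) <= 2

Answer: ( z + ( y - 7 ) ) <= 2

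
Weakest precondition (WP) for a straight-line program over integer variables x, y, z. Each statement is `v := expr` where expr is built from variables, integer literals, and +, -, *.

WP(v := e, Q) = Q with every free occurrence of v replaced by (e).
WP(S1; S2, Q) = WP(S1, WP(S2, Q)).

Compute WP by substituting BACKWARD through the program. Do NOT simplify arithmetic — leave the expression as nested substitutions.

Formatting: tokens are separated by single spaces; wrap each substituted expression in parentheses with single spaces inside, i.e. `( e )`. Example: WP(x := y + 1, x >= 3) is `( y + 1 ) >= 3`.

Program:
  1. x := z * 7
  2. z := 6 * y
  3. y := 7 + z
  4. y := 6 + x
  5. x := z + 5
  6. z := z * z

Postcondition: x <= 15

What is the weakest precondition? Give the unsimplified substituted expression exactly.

Answer: ( ( 6 * y ) + 5 ) <= 15

Derivation:
post: x <= 15
stmt 6: z := z * z  -- replace 0 occurrence(s) of z with (z * z)
  => x <= 15
stmt 5: x := z + 5  -- replace 1 occurrence(s) of x with (z + 5)
  => ( z + 5 ) <= 15
stmt 4: y := 6 + x  -- replace 0 occurrence(s) of y with (6 + x)
  => ( z + 5 ) <= 15
stmt 3: y := 7 + z  -- replace 0 occurrence(s) of y with (7 + z)
  => ( z + 5 ) <= 15
stmt 2: z := 6 * y  -- replace 1 occurrence(s) of z with (6 * y)
  => ( ( 6 * y ) + 5 ) <= 15
stmt 1: x := z * 7  -- replace 0 occurrence(s) of x with (z * 7)
  => ( ( 6 * y ) + 5 ) <= 15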